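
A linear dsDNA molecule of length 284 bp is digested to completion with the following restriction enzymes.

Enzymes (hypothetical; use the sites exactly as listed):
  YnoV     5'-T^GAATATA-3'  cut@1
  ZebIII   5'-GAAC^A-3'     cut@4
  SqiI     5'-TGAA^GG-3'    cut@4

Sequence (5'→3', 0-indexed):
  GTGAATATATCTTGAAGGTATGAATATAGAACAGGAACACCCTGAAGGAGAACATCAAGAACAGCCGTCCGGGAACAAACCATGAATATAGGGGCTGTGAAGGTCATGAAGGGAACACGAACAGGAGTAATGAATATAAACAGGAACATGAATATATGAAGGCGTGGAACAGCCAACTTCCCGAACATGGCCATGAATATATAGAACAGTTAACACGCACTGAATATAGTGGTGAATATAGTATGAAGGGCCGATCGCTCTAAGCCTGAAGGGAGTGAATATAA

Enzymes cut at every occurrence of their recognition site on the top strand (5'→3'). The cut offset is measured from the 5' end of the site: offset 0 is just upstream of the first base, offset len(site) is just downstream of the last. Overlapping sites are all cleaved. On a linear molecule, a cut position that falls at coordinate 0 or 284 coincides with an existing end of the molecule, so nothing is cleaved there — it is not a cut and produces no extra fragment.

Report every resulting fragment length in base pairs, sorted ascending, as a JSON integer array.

[2,2,5,6,6,6,6,7,7,8,8,8,9,9,9,10,11,11,12,13,14,14,14,14,16,16,18,23]

Site scan:
  YnoV (TGAATATA, off=1): starts [1, 20, 82, 130, 148, 193, 220, 232, 275] → cuts [2, 21, 83, 131, 149, 194, 221, 233, 276]
  ZebIII (GAACA, off=4): starts [28, 34, 49, 58, 72, 112, 118, 143, 166, 182, 203] → cuts [32, 38, 53, 62, 76, 116, 122, 147, 170, 186, 207]
  SqiI (TGAAGG, off=4): starts [12, 42, 97, 106, 156, 243, 266] → cuts [16, 46, 101, 110, 160, 247, 270]

All cut coordinates (distinct, sorted): [2, 16, 21, 32, 38, 46, 53, 62, 76, 83, 101, 110, 116, 122, 131, 147, 149, 160, 170, 186, 194, 207, 221, 233, 247, 270, 276]

Fragments:
  [0,2): 2 bp
  [2,16): 14 bp
  [16,21): 5 bp
  [21,32): 11 bp
  [32,38): 6 bp
  [38,46): 8 bp
  [46,53): 7 bp
  [53,62): 9 bp
  [62,76): 14 bp
  [76,83): 7 bp
  [83,101): 18 bp
  [101,110): 9 bp
  [110,116): 6 bp
  [116,122): 6 bp
  [122,131): 9 bp
  [131,147): 16 bp
  [147,149): 2 bp
  [149,160): 11 bp
  [160,170): 10 bp
  [170,186): 16 bp
  [186,194): 8 bp
  [194,207): 13 bp
  [207,221): 14 bp
  [221,233): 12 bp
  [233,247): 14 bp
  [247,270): 23 bp
  [270,276): 6 bp
  [276,284): 8 bp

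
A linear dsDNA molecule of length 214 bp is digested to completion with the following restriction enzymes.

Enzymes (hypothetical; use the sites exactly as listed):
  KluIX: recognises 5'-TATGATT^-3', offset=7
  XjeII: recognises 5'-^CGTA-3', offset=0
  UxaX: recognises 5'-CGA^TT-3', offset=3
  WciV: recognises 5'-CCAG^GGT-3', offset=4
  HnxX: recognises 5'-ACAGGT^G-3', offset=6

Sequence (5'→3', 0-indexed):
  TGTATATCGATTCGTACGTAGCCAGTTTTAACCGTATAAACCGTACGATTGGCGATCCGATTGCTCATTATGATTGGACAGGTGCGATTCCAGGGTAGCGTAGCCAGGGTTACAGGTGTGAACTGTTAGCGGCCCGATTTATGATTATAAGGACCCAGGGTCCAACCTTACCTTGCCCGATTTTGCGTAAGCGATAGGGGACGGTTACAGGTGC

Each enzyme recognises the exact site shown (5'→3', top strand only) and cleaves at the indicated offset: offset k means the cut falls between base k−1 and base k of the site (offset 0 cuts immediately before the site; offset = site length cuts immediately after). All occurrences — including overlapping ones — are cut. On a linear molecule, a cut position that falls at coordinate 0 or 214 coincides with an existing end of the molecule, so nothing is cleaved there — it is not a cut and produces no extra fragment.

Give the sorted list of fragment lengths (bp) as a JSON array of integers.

[2,2,4,4,5,5,6,7,8,9,9,9,10,10,12,12,15,16,20,22,27]

Scan for sites:
  KluIX TATGATT/7: at [68, 139] ⇒ [75, 146]
  XjeII CGTA/0: at [12, 16, 32, 41, 98, 185] ⇒ [12, 16, 32, 41, 98, 185]
  UxaX CGATT/3: at [7, 45, 57, 84, 134, 177] ⇒ [10, 48, 60, 87, 137, 180]
  WciV CCAGGGT/4: at [89, 103, 154] ⇒ [93, 107, 158]
  HnxX ACAGGTG/6: at [77, 111, 206] ⇒ [83, 117, 212]

Pooled cuts: [10, 12, 16, 32, 41, 48, 60, 75, 83, 87, 93, 98, 107, 117, 137, 146, 158, 180, 185, 212]

Fragments:
  [0,10): 10 bp
  [10,12): 2 bp
  [12,16): 4 bp
  [16,32): 16 bp
  [32,41): 9 bp
  [41,48): 7 bp
  [48,60): 12 bp
  [60,75): 15 bp
  [75,83): 8 bp
  [83,87): 4 bp
  [87,93): 6 bp
  [93,98): 5 bp
  [98,107): 9 bp
  [107,117): 10 bp
  [117,137): 20 bp
  [137,146): 9 bp
  [146,158): 12 bp
  [158,180): 22 bp
  [180,185): 5 bp
  [185,212): 27 bp
  [212,214): 2 bp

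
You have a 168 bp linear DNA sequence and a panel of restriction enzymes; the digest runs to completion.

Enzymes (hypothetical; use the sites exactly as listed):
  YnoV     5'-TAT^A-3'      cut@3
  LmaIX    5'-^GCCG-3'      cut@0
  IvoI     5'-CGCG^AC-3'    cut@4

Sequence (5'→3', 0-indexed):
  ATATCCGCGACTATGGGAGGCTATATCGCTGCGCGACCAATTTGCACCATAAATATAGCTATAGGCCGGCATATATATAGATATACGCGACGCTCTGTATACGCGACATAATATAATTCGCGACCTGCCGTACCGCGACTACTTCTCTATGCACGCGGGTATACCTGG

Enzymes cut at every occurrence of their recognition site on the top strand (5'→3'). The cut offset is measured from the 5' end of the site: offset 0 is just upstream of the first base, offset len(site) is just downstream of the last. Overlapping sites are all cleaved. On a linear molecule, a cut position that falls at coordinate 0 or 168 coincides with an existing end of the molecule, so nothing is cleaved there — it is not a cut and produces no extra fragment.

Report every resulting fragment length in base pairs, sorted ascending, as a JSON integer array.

[2,2,2,4,5,5,6,6,6,8,9,9,10,11,11,11,15,21,25]

Per-enzyme occurrences:
  YnoV (TATA, off=3): starts [21, 53, 59, 71, 73, 75, 81, 97, 111, 159] → cuts [24, 56, 62, 74, 76, 78, 84, 100, 114, 162]
  LmaIX (GCCG, off=0): starts [64, 126] → cuts [64, 126]
  IvoI (CGCGAC, off=4): starts [5, 31, 85, 101, 118, 133] → cuts [9, 35, 89, 105, 122, 137]

Pooled cuts: [9, 24, 35, 56, 62, 64, 74, 76, 78, 84, 89, 100, 105, 114, 122, 126, 137, 162]

Fragments:
  [0,9): 9 bp
  [9,24): 15 bp
  [24,35): 11 bp
  [35,56): 21 bp
  [56,62): 6 bp
  [62,64): 2 bp
  [64,74): 10 bp
  [74,76): 2 bp
  [76,78): 2 bp
  [78,84): 6 bp
  [84,89): 5 bp
  [89,100): 11 bp
  [100,105): 5 bp
  [105,114): 9 bp
  [114,122): 8 bp
  [122,126): 4 bp
  [126,137): 11 bp
  [137,162): 25 bp
  [162,168): 6 bp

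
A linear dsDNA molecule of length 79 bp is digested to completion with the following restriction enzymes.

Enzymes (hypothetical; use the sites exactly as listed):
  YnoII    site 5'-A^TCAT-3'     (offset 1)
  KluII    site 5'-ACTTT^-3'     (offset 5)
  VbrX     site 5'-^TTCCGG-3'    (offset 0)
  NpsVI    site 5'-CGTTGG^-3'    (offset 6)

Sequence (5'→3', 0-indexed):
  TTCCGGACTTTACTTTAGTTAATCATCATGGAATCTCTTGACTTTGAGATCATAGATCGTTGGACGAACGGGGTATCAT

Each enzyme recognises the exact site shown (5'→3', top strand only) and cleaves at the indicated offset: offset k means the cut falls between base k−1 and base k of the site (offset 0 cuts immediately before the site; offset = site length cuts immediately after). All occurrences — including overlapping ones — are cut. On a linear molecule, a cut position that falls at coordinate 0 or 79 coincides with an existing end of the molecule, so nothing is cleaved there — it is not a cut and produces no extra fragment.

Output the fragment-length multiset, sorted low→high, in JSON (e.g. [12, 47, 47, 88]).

Scan for sites:
  YnoII (ATCAT, off=1): starts [21, 24, 48, 74] → cuts [22, 25, 49, 75]
  KluII (ACTTT, off=5): starts [6, 11, 40] → cuts [11, 16, 45]
  VbrX (TTCCGG, off=0): starts [0] → cuts [] (position 0 is a terminus of the linear molecule — no cut)
  NpsVI (CGTTGG, off=6): starts [57] → cuts [63]

All cut coordinates (distinct, sorted): [11, 16, 22, 25, 45, 49, 63, 75]

Fragment lengths:
  [0,11): 11 bp
  [11,16): 5 bp
  [16,22): 6 bp
  [22,25): 3 bp
  [25,45): 20 bp
  [45,49): 4 bp
  [49,63): 14 bp
  [63,75): 12 bp
  [75,79): 4 bp

[3,4,4,5,6,11,12,14,20]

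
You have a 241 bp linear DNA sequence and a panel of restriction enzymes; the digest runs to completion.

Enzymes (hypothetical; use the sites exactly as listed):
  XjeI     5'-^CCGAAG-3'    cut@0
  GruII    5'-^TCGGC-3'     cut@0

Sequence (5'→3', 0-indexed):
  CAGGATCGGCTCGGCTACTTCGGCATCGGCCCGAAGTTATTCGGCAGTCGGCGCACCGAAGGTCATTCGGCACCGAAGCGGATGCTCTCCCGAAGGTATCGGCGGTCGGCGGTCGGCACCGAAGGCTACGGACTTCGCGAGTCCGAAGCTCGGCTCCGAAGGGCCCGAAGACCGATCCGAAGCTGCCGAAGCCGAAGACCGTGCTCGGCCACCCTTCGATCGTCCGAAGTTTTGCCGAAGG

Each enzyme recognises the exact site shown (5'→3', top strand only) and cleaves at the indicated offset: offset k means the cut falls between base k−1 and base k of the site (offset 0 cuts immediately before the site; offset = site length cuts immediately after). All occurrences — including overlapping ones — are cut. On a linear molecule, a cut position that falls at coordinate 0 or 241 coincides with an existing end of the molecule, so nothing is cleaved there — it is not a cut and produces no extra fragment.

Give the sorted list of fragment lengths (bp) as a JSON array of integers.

Per-enzyme occurrences:
  XjeI (CCGAAG, off=0): starts [30, 55, 72, 89, 118, 142, 155, 164, 176, 185, 191, 223, 234] → cuts [30, 55, 72, 89, 118, 142, 155, 164, 176, 185, 191, 223, 234]
  GruII (TCGGC, off=0): starts [5, 10, 19, 25, 40, 47, 66, 98, 105, 112, 149, 204] → cuts [5, 10, 19, 25, 40, 47, 66, 98, 105, 112, 149, 204]

Pooled cuts: [5, 10, 19, 25, 30, 40, 47, 55, 66, 72, 89, 98, 105, 112, 118, 142, 149, 155, 164, 176, 185, 191, 204, 223, 234]

Fragment lengths:
  [0,5): 5 bp
  [5,10): 5 bp
  [10,19): 9 bp
  [19,25): 6 bp
  [25,30): 5 bp
  [30,40): 10 bp
  [40,47): 7 bp
  [47,55): 8 bp
  [55,66): 11 bp
  [66,72): 6 bp
  [72,89): 17 bp
  [89,98): 9 bp
  [98,105): 7 bp
  [105,112): 7 bp
  [112,118): 6 bp
  [118,142): 24 bp
  [142,149): 7 bp
  [149,155): 6 bp
  [155,164): 9 bp
  [164,176): 12 bp
  [176,185): 9 bp
  [185,191): 6 bp
  [191,204): 13 bp
  [204,223): 19 bp
  [223,234): 11 bp
  [234,241): 7 bp

[5,5,5,6,6,6,6,6,7,7,7,7,7,8,9,9,9,9,10,11,11,12,13,17,19,24]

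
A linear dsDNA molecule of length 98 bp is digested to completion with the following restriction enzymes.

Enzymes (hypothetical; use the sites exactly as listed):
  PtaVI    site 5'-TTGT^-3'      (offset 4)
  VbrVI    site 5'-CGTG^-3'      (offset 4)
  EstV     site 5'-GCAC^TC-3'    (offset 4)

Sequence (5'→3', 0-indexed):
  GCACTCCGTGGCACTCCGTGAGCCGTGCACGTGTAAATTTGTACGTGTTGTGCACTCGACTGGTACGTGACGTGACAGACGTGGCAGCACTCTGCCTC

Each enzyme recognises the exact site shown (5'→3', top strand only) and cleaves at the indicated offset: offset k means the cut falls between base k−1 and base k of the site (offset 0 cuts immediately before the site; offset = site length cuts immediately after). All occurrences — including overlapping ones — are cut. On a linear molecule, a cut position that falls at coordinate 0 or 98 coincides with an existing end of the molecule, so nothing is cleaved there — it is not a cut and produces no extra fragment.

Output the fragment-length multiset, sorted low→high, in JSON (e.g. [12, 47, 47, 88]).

Scan for sites:
  PtaVI TTGT/4: at [38, 47] ⇒ [42, 51]
  VbrVI CGTG/4: at [6, 16, 23, 29, 43, 65, 70, 79] ⇒ [10, 20, 27, 33, 47, 69, 74, 83]
  EstV GCACTC/4: at [0, 10, 51, 86] ⇒ [4, 14, 55, 90]

All cut coordinates (distinct, sorted): [4, 10, 14, 20, 27, 33, 42, 47, 51, 55, 69, 74, 83, 90]

Fragments:
  [0,4): 4 bp
  [4,10): 6 bp
  [10,14): 4 bp
  [14,20): 6 bp
  [20,27): 7 bp
  [27,33): 6 bp
  [33,42): 9 bp
  [42,47): 5 bp
  [47,51): 4 bp
  [51,55): 4 bp
  [55,69): 14 bp
  [69,74): 5 bp
  [74,83): 9 bp
  [83,90): 7 bp
  [90,98): 8 bp

[4,4,4,4,5,5,6,6,6,7,7,8,9,9,14]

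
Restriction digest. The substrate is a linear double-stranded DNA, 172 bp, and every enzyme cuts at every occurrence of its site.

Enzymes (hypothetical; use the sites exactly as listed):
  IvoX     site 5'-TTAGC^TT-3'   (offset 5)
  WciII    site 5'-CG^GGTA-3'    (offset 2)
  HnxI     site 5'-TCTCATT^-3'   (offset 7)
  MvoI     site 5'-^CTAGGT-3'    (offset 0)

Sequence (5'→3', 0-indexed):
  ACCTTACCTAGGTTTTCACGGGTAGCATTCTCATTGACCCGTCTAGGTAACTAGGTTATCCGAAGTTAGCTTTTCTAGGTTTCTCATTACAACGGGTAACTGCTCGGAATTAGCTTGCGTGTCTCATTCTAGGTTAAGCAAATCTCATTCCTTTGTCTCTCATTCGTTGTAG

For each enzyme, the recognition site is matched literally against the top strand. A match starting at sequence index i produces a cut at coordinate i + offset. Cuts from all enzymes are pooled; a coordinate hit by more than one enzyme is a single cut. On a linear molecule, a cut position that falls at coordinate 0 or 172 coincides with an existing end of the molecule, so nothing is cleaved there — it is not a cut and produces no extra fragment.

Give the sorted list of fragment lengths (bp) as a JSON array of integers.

[4,6,7,7,8,8,13,14,14,15,15,20,20,21]

Per-enzyme occurrences:
  IvoX TTAGCTT/5: at [65, 109] ⇒ [70, 114]
  WciII CGGGTA/2: at [18, 92] ⇒ [20, 94]
  HnxI TCTCATT/7: at [28, 81, 121, 142, 157] ⇒ [35, 88, 128, 149, 164]
  MvoI CTAGGT/0: at [7, 42, 50, 74, 128] ⇒ [7, 42, 50, 74, 128]

All cut coordinates (distinct, sorted): [7, 20, 35, 42, 50, 70, 74, 88, 94, 114, 128, 149, 164]

Fragment lengths:
  [0,7): 7 bp
  [7,20): 13 bp
  [20,35): 15 bp
  [35,42): 7 bp
  [42,50): 8 bp
  [50,70): 20 bp
  [70,74): 4 bp
  [74,88): 14 bp
  [88,94): 6 bp
  [94,114): 20 bp
  [114,128): 14 bp
  [128,149): 21 bp
  [149,164): 15 bp
  [164,172): 8 bp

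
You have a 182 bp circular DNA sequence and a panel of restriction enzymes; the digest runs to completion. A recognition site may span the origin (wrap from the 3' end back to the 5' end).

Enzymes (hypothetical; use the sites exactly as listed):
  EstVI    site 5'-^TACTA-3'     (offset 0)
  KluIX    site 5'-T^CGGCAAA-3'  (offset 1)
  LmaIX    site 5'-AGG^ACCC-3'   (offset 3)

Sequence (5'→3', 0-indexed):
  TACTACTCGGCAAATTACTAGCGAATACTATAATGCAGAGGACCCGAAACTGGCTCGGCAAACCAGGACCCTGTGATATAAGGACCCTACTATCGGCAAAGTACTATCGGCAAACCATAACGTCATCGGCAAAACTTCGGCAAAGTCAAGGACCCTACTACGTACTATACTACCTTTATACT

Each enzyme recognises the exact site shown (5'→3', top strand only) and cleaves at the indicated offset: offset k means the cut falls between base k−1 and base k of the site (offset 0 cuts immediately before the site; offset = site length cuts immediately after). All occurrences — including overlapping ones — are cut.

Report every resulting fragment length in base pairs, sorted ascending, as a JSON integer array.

Per-enzyme occurrences:
  EstVI TACTA/0: at [0, 15, 25, 87, 101, 155, 162, 167] ⇒ [0, 15, 25, 87, 101, 155, 162, 167]
  KluIX TCGGCAAA/1: at [6, 54, 92, 106, 125, 136] ⇒ [7, 55, 93, 107, 126, 137]
  LmaIX AGGACCC/3: at [38, 64, 80, 148] ⇒ [41, 67, 83, 151]

All cut coordinates (distinct, sorted): [0, 7, 15, 25, 41, 55, 67, 83, 87, 93, 101, 107, 126, 137, 151, 155, 162, 167]

Fragment lengths:
  0→7: 7 bp
  7→15: 8 bp
  15→25: 10 bp
  25→41: 16 bp
  41→55: 14 bp
  55→67: 12 bp
  67→83: 16 bp
  83→87: 4 bp
  87→93: 6 bp
  93→101: 8 bp
  101→107: 6 bp
  107→126: 19 bp
  126→137: 11 bp
  137→151: 14 bp
  151→155: 4 bp
  155→162: 7 bp
  162→167: 5 bp
  167→0 (wrap): 182-167+0 = 15 bp

[4,4,5,6,6,7,7,8,8,10,11,12,14,14,15,16,16,19]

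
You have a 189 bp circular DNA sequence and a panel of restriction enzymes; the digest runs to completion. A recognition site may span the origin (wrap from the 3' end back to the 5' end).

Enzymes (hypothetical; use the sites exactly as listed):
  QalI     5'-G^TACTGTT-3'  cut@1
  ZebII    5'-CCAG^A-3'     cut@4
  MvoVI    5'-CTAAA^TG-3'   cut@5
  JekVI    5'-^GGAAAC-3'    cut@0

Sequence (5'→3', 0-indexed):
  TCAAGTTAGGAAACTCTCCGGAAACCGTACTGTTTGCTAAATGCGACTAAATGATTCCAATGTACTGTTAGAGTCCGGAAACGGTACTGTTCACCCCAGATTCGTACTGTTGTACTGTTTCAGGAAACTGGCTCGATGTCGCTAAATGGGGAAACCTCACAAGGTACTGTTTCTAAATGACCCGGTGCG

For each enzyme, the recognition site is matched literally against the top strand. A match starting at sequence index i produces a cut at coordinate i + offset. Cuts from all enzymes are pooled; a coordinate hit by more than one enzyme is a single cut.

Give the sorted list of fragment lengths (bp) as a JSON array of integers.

Site scan:
  QalI GTACTGTT/1: at [26, 61, 83, 103, 111, 163] ⇒ [27, 62, 84, 104, 112, 164]
  ZebII CCAGA/4: at [95] ⇒ [99]
  MvoVI CTAAATG/5: at [36, 46, 141, 172] ⇒ [41, 51, 146, 177]
  JekVI GGAAAC/0: at [8, 19, 76, 122, 149] ⇒ [8, 19, 76, 122, 149]

All cut coordinates (distinct, sorted): [8, 19, 27, 41, 51, 62, 76, 84, 99, 104, 112, 122, 146, 149, 164, 177]

Fragment lengths:
  8→19: 11 bp
  19→27: 8 bp
  27→41: 14 bp
  41→51: 10 bp
  51→62: 11 bp
  62→76: 14 bp
  76→84: 8 bp
  84→99: 15 bp
  99→104: 5 bp
  104→112: 8 bp
  112→122: 10 bp
  122→146: 24 bp
  146→149: 3 bp
  149→164: 15 bp
  164→177: 13 bp
  177→8 (wrap): 189-177+8 = 20 bp

[3,5,8,8,8,10,10,11,11,13,14,14,15,15,20,24]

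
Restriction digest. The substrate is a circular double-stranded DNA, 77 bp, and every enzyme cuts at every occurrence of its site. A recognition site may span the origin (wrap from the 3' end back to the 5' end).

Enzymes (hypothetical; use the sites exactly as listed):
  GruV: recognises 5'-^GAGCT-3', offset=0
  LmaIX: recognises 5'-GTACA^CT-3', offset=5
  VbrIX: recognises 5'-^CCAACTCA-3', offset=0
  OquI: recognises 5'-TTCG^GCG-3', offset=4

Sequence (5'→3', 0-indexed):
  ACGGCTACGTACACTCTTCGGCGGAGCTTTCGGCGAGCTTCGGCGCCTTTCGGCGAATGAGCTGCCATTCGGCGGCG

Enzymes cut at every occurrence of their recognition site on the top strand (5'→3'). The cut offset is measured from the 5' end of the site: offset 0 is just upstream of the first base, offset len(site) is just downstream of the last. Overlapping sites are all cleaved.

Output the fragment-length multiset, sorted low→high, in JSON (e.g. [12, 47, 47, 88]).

[2,3,6,7,8,9,10,13,19]

Site scan:
  GruV GAGCT/0: at [23, 34, 58] ⇒ [23, 34, 58]
  LmaIX GTACACT/5: at [8] ⇒ [13]
  VbrIX (CCAACTCA, off=0): no sites
  OquI TTCGGCG/4: at [16, 28, 38, 48, 67] ⇒ [20, 32, 42, 52, 71]

All cut coordinates (distinct, sorted): [13, 20, 23, 32, 34, 42, 52, 58, 71]

Fragment lengths:
  13→20: 7 bp
  20→23: 3 bp
  23→32: 9 bp
  32→34: 2 bp
  34→42: 8 bp
  42→52: 10 bp
  52→58: 6 bp
  58→71: 13 bp
  71→13 (wrap): 77-71+13 = 19 bp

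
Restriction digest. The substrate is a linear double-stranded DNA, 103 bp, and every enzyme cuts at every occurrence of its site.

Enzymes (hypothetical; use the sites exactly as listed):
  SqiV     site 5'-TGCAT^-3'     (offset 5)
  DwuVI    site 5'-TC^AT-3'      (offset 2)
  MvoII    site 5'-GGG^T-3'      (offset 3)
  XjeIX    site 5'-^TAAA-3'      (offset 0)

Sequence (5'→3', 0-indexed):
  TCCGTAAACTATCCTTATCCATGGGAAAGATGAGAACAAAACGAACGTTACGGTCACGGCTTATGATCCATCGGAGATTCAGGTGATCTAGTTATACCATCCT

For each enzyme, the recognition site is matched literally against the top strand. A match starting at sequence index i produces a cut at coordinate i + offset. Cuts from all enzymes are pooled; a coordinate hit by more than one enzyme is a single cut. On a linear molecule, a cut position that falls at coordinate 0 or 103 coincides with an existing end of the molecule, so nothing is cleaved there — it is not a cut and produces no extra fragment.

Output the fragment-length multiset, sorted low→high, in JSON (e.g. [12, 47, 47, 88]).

[4,99]

Per-enzyme occurrences:
  SqiV (TGCAT, off=5): no sites
  DwuVI (TCAT, off=2): no sites
  MvoII (GGGT, off=3): no sites
  XjeIX (TAAA, off=0): starts [4] → cuts [4]

Pooled cuts: [4]

Fragments:
  [0,4): 4 bp
  [4,103): 99 bp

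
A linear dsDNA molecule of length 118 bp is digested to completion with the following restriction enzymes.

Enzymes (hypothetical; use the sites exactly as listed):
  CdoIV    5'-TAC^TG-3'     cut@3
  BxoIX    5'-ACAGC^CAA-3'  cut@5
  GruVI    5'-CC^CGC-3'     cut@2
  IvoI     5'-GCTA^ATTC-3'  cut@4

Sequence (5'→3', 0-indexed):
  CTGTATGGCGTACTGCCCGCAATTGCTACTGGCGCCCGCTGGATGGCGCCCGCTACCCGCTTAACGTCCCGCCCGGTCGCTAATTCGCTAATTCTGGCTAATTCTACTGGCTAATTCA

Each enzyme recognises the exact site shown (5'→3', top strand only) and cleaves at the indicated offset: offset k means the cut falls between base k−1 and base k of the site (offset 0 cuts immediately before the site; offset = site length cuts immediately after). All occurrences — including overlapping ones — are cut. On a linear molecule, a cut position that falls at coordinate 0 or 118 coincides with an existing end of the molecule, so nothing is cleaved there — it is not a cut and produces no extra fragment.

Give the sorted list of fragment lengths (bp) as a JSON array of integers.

Scan for sites:
  CdoIV (TACTG, off=3): starts [10, 26, 104] → cuts [13, 29, 107]
  BxoIX (ACAGCCAA, off=5): no sites
  GruVI (CCCGC, off=2): starts [15, 34, 48, 55, 67] → cuts [17, 36, 50, 57, 69]
  IvoI (GCTAATTC, off=4): starts [78, 86, 96, 109] → cuts [82, 90, 100, 113]

Pooled cuts: [13, 17, 29, 36, 50, 57, 69, 82, 90, 100, 107, 113]

Fragments:
  [0,13): 13 bp
  [13,17): 4 bp
  [17,29): 12 bp
  [29,36): 7 bp
  [36,50): 14 bp
  [50,57): 7 bp
  [57,69): 12 bp
  [69,82): 13 bp
  [82,90): 8 bp
  [90,100): 10 bp
  [100,107): 7 bp
  [107,113): 6 bp
  [113,118): 5 bp

[4,5,6,7,7,7,8,10,12,12,13,13,14]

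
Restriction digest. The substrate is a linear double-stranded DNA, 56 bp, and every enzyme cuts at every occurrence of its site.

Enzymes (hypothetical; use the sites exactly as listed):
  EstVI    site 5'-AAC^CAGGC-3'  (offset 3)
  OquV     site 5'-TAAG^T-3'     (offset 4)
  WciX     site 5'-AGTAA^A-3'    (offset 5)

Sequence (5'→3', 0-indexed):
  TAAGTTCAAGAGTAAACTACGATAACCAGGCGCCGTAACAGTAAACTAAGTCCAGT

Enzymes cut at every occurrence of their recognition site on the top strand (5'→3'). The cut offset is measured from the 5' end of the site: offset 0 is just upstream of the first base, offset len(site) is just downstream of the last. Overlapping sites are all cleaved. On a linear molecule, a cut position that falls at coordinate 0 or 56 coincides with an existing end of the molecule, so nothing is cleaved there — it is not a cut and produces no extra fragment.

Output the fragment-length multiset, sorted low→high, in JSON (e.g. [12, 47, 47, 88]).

Site scan:
  EstVI AACCAGGC/3: at [23] ⇒ [26]
  OquV TAAGT/4: at [0, 46] ⇒ [4, 50]
  WciX AGTAAA/5: at [10, 39] ⇒ [15, 44]

All cut coordinates (distinct, sorted): [4, 15, 26, 44, 50]

Fragment lengths:
  [0,4): 4 bp
  [4,15): 11 bp
  [15,26): 11 bp
  [26,44): 18 bp
  [44,50): 6 bp
  [50,56): 6 bp

[4,6,6,11,11,18]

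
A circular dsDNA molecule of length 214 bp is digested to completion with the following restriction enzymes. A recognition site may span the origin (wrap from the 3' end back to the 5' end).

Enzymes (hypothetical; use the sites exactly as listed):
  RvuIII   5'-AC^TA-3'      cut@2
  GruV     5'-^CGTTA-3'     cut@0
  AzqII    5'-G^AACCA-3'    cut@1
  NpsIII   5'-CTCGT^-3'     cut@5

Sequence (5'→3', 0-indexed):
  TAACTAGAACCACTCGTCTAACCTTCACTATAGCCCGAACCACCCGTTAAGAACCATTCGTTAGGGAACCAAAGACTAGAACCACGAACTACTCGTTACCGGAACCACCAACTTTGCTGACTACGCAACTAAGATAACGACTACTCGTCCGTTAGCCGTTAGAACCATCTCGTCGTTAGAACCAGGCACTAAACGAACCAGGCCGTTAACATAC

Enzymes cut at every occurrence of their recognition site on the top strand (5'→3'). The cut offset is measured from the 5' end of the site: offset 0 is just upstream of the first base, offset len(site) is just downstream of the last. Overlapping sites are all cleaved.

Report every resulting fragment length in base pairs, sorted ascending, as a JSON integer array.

Per-enzyme occurrences:
  RvuIII ACTA/2: at [2, 26, 74, 87, 119, 127, 139, 187, 212] ⇒ [0, 4, 28, 76, 89, 121, 129, 141, 189]
  GruV CGTTA/0: at [44, 58, 93, 149, 156, 173, 203] ⇒ [44, 58, 93, 149, 156, 173, 203]
  AzqII GAACCA/1: at [6, 36, 50, 65, 78, 101, 161, 178, 194] ⇒ [7, 37, 51, 66, 79, 102, 162, 179, 195]
  NpsIII CTCGT/5: at [12, 91, 143, 168] ⇒ [17, 96, 148, 173]

Pooled cuts: [0, 4, 7, 17, 28, 37, 44, 51, 58, 66, 76, 79, 89, 93, 96, 102, 121, 129, 141, 148, 149, 156, 162, 173, 179, 189, 195, 203]

Fragments:
  0→4: 4 bp
  4→7: 3 bp
  7→17: 10 bp
  17→28: 11 bp
  28→37: 9 bp
  37→44: 7 bp
  44→51: 7 bp
  51→58: 7 bp
  58→66: 8 bp
  66→76: 10 bp
  76→79: 3 bp
  79→89: 10 bp
  89→93: 4 bp
  93→96: 3 bp
  96→102: 6 bp
  102→121: 19 bp
  121→129: 8 bp
  129→141: 12 bp
  141→148: 7 bp
  148→149: 1 bp
  149→156: 7 bp
  156→162: 6 bp
  162→173: 11 bp
  173→179: 6 bp
  179→189: 10 bp
  189→195: 6 bp
  195→203: 8 bp
  203→0 (wrap): 214-203+0 = 11 bp

[1,3,3,3,4,4,6,6,6,6,7,7,7,7,7,8,8,8,9,10,10,10,10,11,11,11,12,19]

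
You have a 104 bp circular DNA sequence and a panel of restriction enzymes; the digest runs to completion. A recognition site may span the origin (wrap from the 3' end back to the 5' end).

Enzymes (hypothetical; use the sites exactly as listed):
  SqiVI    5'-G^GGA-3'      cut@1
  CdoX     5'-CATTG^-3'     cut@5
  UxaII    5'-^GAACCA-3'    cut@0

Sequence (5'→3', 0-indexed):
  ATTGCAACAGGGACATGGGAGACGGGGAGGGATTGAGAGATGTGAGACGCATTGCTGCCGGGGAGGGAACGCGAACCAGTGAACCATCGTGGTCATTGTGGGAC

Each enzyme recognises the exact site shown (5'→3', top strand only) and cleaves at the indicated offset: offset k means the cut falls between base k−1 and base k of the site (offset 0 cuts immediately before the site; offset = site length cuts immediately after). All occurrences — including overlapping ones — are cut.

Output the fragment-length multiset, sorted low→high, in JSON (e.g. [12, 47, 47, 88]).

Scan for sites:
  SqiVI (GGGA, off=1): starts [9, 16, 24, 28, 60, 64, 99] → cuts [10, 17, 25, 29, 61, 65, 100]
  CdoX (CATTG, off=5): starts [49, 93, 103] → cuts [4, 54, 98]
  UxaII (GAACCA, off=0): starts [72, 80] → cuts [72, 80]

All cut coordinates (distinct, sorted): [4, 10, 17, 25, 29, 54, 61, 65, 72, 80, 98, 100]

Fragment lengths:
  4→10: 6 bp
  10→17: 7 bp
  17→25: 8 bp
  25→29: 4 bp
  29→54: 25 bp
  54→61: 7 bp
  61→65: 4 bp
  65→72: 7 bp
  72→80: 8 bp
  80→98: 18 bp
  98→100: 2 bp
  100→4 (wrap): 104-100+4 = 8 bp

[2,4,4,6,7,7,7,8,8,8,18,25]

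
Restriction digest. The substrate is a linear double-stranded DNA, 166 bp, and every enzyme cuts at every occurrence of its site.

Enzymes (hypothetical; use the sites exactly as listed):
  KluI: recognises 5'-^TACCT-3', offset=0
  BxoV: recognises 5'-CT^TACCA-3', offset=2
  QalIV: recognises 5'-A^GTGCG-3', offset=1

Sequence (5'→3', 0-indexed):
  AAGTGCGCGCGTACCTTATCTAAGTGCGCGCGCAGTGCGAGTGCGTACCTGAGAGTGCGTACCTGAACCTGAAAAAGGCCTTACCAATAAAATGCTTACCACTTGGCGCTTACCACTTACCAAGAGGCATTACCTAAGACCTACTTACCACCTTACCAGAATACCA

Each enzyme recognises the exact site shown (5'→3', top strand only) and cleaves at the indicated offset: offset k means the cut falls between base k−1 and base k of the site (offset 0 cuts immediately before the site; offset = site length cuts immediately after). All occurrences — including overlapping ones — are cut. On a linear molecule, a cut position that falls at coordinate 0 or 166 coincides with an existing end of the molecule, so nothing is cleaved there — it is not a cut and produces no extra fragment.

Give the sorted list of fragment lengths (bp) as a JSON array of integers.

Scan for sites:
  KluI TACCT/0: at [11, 45, 59, 130] ⇒ [11, 45, 59, 130]
  BxoV CTTACCA/2: at [79, 94, 108, 115, 143, 151] ⇒ [81, 96, 110, 117, 145, 153]
  QalIV AGTGCG/1: at [1, 22, 33, 39, 53] ⇒ [2, 23, 34, 40, 54]

All cut coordinates (distinct, sorted): [2, 11, 23, 34, 40, 45, 54, 59, 81, 96, 110, 117, 130, 145, 153]

Fragments:
  [0,2): 2 bp
  [2,11): 9 bp
  [11,23): 12 bp
  [23,34): 11 bp
  [34,40): 6 bp
  [40,45): 5 bp
  [45,54): 9 bp
  [54,59): 5 bp
  [59,81): 22 bp
  [81,96): 15 bp
  [96,110): 14 bp
  [110,117): 7 bp
  [117,130): 13 bp
  [130,145): 15 bp
  [145,153): 8 bp
  [153,166): 13 bp

[2,5,5,6,7,8,9,9,11,12,13,13,14,15,15,22]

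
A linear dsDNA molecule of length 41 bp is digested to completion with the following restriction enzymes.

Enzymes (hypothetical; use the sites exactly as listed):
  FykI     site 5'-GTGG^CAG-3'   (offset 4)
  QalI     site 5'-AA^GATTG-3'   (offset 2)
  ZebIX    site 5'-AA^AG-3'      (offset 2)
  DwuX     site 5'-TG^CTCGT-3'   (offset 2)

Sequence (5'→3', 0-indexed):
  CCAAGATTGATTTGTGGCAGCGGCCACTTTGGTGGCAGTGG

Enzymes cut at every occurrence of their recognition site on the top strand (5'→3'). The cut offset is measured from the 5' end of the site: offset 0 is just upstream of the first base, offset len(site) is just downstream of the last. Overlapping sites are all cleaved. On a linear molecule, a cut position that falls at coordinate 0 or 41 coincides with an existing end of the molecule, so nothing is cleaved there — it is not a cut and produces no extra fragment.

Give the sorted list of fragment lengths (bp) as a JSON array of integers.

[4,6,13,18]

Per-enzyme occurrences:
  FykI GTGGCAG/4: at [13, 31] ⇒ [17, 35]
  QalI AAGATTG/2: at [2] ⇒ [4]
  ZebIX (AAAG, off=2): no sites
  DwuX (TGCTCGT, off=2): no sites

All cut coordinates (distinct, sorted): [4, 17, 35]

Fragments:
  [0,4): 4 bp
  [4,17): 13 bp
  [17,35): 18 bp
  [35,41): 6 bp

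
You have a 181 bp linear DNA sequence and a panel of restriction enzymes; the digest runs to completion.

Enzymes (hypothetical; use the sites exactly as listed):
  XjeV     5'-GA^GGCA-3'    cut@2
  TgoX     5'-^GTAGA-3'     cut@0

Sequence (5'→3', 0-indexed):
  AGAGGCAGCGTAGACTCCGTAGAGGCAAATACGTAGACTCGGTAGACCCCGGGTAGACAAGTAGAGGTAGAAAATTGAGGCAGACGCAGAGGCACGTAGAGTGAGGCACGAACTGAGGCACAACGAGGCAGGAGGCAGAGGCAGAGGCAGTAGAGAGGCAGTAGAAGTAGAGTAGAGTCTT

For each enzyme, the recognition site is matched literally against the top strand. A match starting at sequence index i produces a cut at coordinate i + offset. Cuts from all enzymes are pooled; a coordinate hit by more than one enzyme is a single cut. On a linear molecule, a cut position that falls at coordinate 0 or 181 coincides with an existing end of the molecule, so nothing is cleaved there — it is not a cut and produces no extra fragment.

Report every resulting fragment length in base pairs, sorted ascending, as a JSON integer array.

[3,4,4,5,5,5,6,6,6,6,6,7,7,8,9,9,9,9,10,10,11,12,12,12]

Scan for sites:
  XjeV (GAGGCA, off=2): starts [1, 21, 76, 88, 102, 114, 124, 131, 137, 143, 154] → cuts [3, 23, 78, 90, 104, 116, 126, 133, 139, 145, 156]
  TgoX (GTAGA, off=0): starts [9, 18, 32, 41, 52, 60, 66, 95, 149, 160, 166, 171] → cuts [9, 18, 32, 41, 52, 60, 66, 95, 149, 160, 166, 171]

All cut coordinates (distinct, sorted): [3, 9, 18, 23, 32, 41, 52, 60, 66, 78, 90, 95, 104, 116, 126, 133, 139, 145, 149, 156, 160, 166, 171]

Fragment lengths:
  [0,3): 3 bp
  [3,9): 6 bp
  [9,18): 9 bp
  [18,23): 5 bp
  [23,32): 9 bp
  [32,41): 9 bp
  [41,52): 11 bp
  [52,60): 8 bp
  [60,66): 6 bp
  [66,78): 12 bp
  [78,90): 12 bp
  [90,95): 5 bp
  [95,104): 9 bp
  [104,116): 12 bp
  [116,126): 10 bp
  [126,133): 7 bp
  [133,139): 6 bp
  [139,145): 6 bp
  [145,149): 4 bp
  [149,156): 7 bp
  [156,160): 4 bp
  [160,166): 6 bp
  [166,171): 5 bp
  [171,181): 10 bp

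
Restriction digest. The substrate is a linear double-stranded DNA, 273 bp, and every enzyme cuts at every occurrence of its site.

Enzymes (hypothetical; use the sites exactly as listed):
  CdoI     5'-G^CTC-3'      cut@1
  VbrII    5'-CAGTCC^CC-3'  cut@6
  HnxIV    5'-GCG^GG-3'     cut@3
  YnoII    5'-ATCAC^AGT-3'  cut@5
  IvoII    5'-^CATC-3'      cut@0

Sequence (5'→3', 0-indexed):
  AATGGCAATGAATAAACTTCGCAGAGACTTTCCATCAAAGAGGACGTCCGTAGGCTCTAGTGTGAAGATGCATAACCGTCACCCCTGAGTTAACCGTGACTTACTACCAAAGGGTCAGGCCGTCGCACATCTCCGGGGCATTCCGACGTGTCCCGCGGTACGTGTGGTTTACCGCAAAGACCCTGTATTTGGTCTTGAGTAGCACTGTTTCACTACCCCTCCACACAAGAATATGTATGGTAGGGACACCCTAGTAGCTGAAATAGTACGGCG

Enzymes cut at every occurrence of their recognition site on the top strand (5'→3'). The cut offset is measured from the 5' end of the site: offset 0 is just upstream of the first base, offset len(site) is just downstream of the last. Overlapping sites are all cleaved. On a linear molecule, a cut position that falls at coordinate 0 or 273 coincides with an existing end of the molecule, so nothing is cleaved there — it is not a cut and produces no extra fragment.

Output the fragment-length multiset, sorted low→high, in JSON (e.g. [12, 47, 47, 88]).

Site scan:
  CdoI (GCTC, off=1): starts [53] → cuts [54]
  VbrII (CAGTCCCC, off=6): no sites
  HnxIV (GCGGG, off=3): no sites
  YnoII (ATCACAGT, off=5): no sites
  IvoII (CATC, off=0): starts [32, 127] → cuts [32, 127]

Pooled cuts: [32, 54, 127]

Fragments:
  [0,32): 32 bp
  [32,54): 22 bp
  [54,127): 73 bp
  [127,273): 146 bp

[22,32,73,146]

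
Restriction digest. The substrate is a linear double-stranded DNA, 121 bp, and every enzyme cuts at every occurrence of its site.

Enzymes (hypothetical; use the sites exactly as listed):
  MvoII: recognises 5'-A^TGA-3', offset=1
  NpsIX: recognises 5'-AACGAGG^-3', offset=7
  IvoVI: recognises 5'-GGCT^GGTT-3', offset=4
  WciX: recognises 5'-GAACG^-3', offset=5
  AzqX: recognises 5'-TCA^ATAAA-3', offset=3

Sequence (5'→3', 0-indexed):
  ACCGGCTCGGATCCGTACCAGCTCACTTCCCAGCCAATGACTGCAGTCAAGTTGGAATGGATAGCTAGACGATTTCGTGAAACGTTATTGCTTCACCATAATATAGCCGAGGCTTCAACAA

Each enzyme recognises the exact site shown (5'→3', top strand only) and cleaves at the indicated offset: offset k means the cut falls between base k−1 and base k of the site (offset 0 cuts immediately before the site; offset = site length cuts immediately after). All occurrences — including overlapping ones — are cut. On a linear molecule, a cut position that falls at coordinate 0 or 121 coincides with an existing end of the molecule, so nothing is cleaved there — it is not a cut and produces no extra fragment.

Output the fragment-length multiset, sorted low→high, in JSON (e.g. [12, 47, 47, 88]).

Site scan:
  MvoII ATGA/1: at [36] ⇒ [37]
  NpsIX (AACGAGG, off=7): no sites
  IvoVI (GGCTGGTT, off=4): no sites
  WciX (GAACG, off=5): no sites
  AzqX (TCAATAAA, off=3): no sites

Pooled cuts: [37]

Fragments:
  [0,37): 37 bp
  [37,121): 84 bp

[37,84]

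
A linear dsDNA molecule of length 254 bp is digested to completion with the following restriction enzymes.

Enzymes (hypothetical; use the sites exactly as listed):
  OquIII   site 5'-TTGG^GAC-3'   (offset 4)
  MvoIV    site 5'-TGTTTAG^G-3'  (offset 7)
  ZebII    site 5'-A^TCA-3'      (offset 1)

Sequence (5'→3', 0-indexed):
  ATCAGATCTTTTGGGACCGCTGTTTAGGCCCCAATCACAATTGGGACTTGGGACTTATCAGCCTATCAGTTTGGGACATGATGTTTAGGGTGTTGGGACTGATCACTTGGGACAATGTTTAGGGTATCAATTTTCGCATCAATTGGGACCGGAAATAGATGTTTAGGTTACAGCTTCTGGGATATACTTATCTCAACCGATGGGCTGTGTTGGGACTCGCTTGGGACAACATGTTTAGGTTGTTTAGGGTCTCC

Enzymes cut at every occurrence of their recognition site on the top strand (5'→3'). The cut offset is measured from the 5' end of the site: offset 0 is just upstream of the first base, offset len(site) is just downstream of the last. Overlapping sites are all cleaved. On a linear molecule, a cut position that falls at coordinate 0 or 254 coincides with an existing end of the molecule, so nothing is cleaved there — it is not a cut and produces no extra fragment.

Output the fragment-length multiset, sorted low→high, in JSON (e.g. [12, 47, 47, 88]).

[1,4,6,6,7,7,7,8,8,8,8,9,9,10,11,12,12,13,13,14,14,20,47]

Site scan:
  OquIII (TTGGGAC, off=4): starts [10, 40, 47, 70, 92, 106, 142, 209, 220] → cuts [14, 44, 51, 74, 96, 110, 146, 213, 224]
  MvoIV (TGTTTAGG, off=7): starts [20, 81, 115, 159, 231, 240] → cuts [27, 88, 122, 166, 238, 247]
  ZebII (ATCA, off=1): starts [0, 33, 56, 64, 101, 125, 137] → cuts [1, 34, 57, 65, 102, 126, 138]

All cut coordinates (distinct, sorted): [1, 14, 27, 34, 44, 51, 57, 65, 74, 88, 96, 102, 110, 122, 126, 138, 146, 166, 213, 224, 238, 247]

Fragments:
  [0,1): 1 bp
  [1,14): 13 bp
  [14,27): 13 bp
  [27,34): 7 bp
  [34,44): 10 bp
  [44,51): 7 bp
  [51,57): 6 bp
  [57,65): 8 bp
  [65,74): 9 bp
  [74,88): 14 bp
  [88,96): 8 bp
  [96,102): 6 bp
  [102,110): 8 bp
  [110,122): 12 bp
  [122,126): 4 bp
  [126,138): 12 bp
  [138,146): 8 bp
  [146,166): 20 bp
  [166,213): 47 bp
  [213,224): 11 bp
  [224,238): 14 bp
  [238,247): 9 bp
  [247,254): 7 bp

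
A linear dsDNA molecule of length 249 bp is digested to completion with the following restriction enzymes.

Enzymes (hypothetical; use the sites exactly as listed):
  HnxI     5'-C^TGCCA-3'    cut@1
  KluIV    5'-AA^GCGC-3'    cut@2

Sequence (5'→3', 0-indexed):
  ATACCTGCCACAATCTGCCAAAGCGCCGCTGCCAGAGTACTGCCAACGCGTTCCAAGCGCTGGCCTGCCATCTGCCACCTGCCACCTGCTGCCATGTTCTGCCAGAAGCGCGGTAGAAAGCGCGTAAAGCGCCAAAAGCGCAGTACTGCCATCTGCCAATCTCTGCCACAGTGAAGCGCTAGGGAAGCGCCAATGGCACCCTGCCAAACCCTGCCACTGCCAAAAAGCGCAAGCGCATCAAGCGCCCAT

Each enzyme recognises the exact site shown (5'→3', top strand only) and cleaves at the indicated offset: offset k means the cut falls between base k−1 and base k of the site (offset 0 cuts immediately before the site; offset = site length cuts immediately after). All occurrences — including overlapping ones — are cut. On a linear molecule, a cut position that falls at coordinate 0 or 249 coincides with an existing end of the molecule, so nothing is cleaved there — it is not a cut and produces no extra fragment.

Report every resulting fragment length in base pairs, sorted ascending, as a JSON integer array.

Scan for sites:
  HnxI CTGCCA/1: at [4, 14, 28, 39, 64, 71, 78, 88, 98, 145, 152, 162, 200, 210, 216] ⇒ [5, 15, 29, 40, 65, 72, 79, 89, 99, 146, 153, 163, 201, 211, 217]
  KluIV AAGCGC/2: at [20, 54, 105, 117, 126, 135, 173, 184, 224, 230, 239] ⇒ [22, 56, 107, 119, 128, 137, 175, 186, 226, 232, 241]

All cut coordinates (distinct, sorted): [5, 15, 22, 29, 40, 56, 65, 72, 79, 89, 99, 107, 119, 128, 137, 146, 153, 163, 175, 186, 201, 211, 217, 226, 232, 241]

Fragments:
  [0,5): 5 bp
  [5,15): 10 bp
  [15,22): 7 bp
  [22,29): 7 bp
  [29,40): 11 bp
  [40,56): 16 bp
  [56,65): 9 bp
  [65,72): 7 bp
  [72,79): 7 bp
  [79,89): 10 bp
  [89,99): 10 bp
  [99,107): 8 bp
  [107,119): 12 bp
  [119,128): 9 bp
  [128,137): 9 bp
  [137,146): 9 bp
  [146,153): 7 bp
  [153,163): 10 bp
  [163,175): 12 bp
  [175,186): 11 bp
  [186,201): 15 bp
  [201,211): 10 bp
  [211,217): 6 bp
  [217,226): 9 bp
  [226,232): 6 bp
  [232,241): 9 bp
  [241,249): 8 bp

[5,6,6,7,7,7,7,7,8,8,9,9,9,9,9,9,10,10,10,10,10,11,11,12,12,15,16]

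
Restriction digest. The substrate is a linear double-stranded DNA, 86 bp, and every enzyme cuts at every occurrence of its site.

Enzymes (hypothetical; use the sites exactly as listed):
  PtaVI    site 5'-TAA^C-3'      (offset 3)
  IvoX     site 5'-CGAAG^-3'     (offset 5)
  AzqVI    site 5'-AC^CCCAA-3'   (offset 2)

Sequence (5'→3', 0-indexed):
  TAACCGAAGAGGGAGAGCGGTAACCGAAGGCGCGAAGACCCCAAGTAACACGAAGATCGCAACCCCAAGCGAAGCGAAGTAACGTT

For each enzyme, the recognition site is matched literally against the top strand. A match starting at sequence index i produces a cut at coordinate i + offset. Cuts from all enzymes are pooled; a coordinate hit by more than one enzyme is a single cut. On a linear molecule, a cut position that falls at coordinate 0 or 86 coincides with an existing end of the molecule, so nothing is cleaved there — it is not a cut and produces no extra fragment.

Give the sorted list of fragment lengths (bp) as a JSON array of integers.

[2,3,3,4,5,6,6,7,8,8,9,11,14]

Site scan:
  PtaVI (TAAC, off=3): starts [0, 20, 45, 79] → cuts [3, 23, 48, 82]
  IvoX (CGAAG, off=5): starts [4, 24, 32, 50, 69, 74] → cuts [9, 29, 37, 55, 74, 79]
  AzqVI (ACCCCAA, off=2): starts [37, 61] → cuts [39, 63]

Pooled cuts: [3, 9, 23, 29, 37, 39, 48, 55, 63, 74, 79, 82]

Fragments:
  [0,3): 3 bp
  [3,9): 6 bp
  [9,23): 14 bp
  [23,29): 6 bp
  [29,37): 8 bp
  [37,39): 2 bp
  [39,48): 9 bp
  [48,55): 7 bp
  [55,63): 8 bp
  [63,74): 11 bp
  [74,79): 5 bp
  [79,82): 3 bp
  [82,86): 4 bp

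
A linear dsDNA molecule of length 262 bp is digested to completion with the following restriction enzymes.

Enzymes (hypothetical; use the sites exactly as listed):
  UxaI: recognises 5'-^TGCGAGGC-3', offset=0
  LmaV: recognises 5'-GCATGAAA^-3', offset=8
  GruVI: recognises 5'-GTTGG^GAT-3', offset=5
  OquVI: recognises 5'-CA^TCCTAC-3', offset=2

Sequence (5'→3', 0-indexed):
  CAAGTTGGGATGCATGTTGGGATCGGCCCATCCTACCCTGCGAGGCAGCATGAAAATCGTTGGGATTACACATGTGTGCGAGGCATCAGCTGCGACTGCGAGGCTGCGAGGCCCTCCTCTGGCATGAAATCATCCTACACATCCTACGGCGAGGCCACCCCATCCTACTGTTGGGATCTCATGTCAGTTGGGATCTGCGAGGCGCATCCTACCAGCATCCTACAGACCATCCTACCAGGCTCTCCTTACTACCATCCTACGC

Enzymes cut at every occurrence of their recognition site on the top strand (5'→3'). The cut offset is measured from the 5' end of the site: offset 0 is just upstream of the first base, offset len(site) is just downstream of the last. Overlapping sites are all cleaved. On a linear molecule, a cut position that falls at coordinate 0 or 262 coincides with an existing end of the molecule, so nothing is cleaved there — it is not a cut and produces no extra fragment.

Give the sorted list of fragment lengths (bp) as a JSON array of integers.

[3,4,8,8,8,8,8,9,10,11,11,12,12,12,13,17,17,20,21,25,25]

Per-enzyme occurrences:
  UxaI (TGCGAGGC, off=0): starts [38, 76, 96, 104, 195] → cuts [38, 76, 96, 104, 195]
  LmaV (GCATGAAA, off=8): starts [47, 121] → cuts [55, 129]
  GruVI (GTTGGGAT, off=5): starts [3, 15, 58, 169, 186] → cuts [8, 20, 63, 174, 191]
  OquVI (CATCCTAC, off=2): starts [28, 130, 139, 160, 204, 215, 227, 252] → cuts [30, 132, 141, 162, 206, 217, 229, 254]

Pooled cuts: [8, 20, 30, 38, 55, 63, 76, 96, 104, 129, 132, 141, 162, 174, 191, 195, 206, 217, 229, 254]

Fragments:
  [0,8): 8 bp
  [8,20): 12 bp
  [20,30): 10 bp
  [30,38): 8 bp
  [38,55): 17 bp
  [55,63): 8 bp
  [63,76): 13 bp
  [76,96): 20 bp
  [96,104): 8 bp
  [104,129): 25 bp
  [129,132): 3 bp
  [132,141): 9 bp
  [141,162): 21 bp
  [162,174): 12 bp
  [174,191): 17 bp
  [191,195): 4 bp
  [195,206): 11 bp
  [206,217): 11 bp
  [217,229): 12 bp
  [229,254): 25 bp
  [254,262): 8 bp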